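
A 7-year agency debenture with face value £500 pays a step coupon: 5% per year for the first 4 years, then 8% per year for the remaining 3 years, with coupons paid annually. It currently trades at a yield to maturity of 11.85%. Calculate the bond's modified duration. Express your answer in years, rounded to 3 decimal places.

Periodic yield y = 0.1185. First find Macaulay duration:
  t   CF        PV=CF/(1+0.1185)^t    t·PV
  1        25.00        22.3514        22.3514
  2        25.00        19.9833        39.9667
  3        25.00        17.8662        53.5986
  4        25.00        15.9734        63.8934
  5        40.00        22.8497       114.2484
  6        40.00        20.4289       122.5731
  7       540.00       246.5709     1,725.9964
  Σ                    366.0237     2,142.6279
P = 366.0237; Macaulay duration = 2,142.6279 / 366.0237 = 5.85380 years.
Modified duration = D_Mac / (1 + y) = 5.85380 / 1.1185 = 5.23361 years.

5.234 years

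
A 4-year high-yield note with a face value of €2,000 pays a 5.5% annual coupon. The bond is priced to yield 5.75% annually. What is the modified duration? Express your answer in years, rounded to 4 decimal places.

3.4955 years

Periodic yield y = 0.0575. First find Macaulay duration:
  t   CF        PV=CF/(1+0.0575)^t    t·PV
  1       110.00       104.0189       104.0189
  2       110.00        98.3630       196.7261
  3       110.00        93.0147       279.0441
  4     2,110.00     1,687.1782     6,748.7127
  Σ                  1,982.5748     7,328.5018
P = 1,982.5748; Macaulay duration = 7,328.5018 / 1,982.5748 = 3.69646 years.
Modified duration = D_Mac / (1 + y) = 3.69646 / 1.0575 = 3.49547 years.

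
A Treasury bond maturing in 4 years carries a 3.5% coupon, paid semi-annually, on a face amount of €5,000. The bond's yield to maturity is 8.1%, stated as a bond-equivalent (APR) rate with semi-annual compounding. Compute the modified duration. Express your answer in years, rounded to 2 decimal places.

Periodic yield y = 0.0405. First find Macaulay duration:
  t   CF        PV=CF/(1+0.0405)^t    t·PV
  1        87.50        84.0942        84.0942
  2        87.50        80.8209       161.6419
  3        87.50        77.6751       233.0253
  4        87.50        74.6517       298.6068
  5        87.50        71.7460       358.7299
  6        87.50        68.9534       413.7203
  7        87.50        66.2695       463.8863
  8     5,087.50     3,703.1197    29,624.9573
  Σ                  4,227.3304    31,638.6619
P = 4,227.3304; Macaulay duration = 31,638.6619 / 4,227.3304 = 7.48431 half-year periods = 3.74216 years.
Modified duration = D_Mac / (1 + y) = 3.74216 / 1.0405 = 3.59650 years.

3.60 years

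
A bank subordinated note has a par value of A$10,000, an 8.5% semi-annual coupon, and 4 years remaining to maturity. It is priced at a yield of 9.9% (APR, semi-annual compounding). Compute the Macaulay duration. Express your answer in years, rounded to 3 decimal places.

3.459 years

Periodic yield y = 0.0495. Discount each cash flow and weight by its period:
  t   CF        PV=CF/(1+0.0495)^t    t·PV
  1       425.00       404.9547       404.9547
  2       425.00       385.8549       771.7098
  3       425.00       367.6560     1,102.9679
  4       425.00       350.3153     1,401.2614
  5       425.00       333.7926     1,668.9630
  6       425.00       318.0492     1,908.2950
  7       425.00       303.0483     2,121.3380
  8    10,425.00     7,082.9882    56,663.9059
  Σ                  9,546.6593    66,043.3958
Price P = Σ PV = 9,546.6593.
Macaulay duration = Σ(t·PV) / P = 66,043.3958 / 9,546.6593 = 6.91796 half-year periods.
In years: 6.91796 / 2 = 3.45898 years.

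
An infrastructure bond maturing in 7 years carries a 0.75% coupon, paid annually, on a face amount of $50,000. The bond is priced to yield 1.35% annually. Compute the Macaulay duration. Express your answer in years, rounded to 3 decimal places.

6.842 years

Periodic yield y = 0.0135. Discount each cash flow and weight by its year:
  t   CF        PV=CF/(1+0.0135)^t    t·PV
  1       375.00       370.0049       370.0049
  2       375.00       365.0764       730.1528
  3       375.00       360.2135     1,080.6406
  4       375.00       355.4154     1,421.6616
  5       375.00       350.6812     1,753.4061
  6       375.00       346.0101     2,076.0605
  7    50,375.00    45,861.5563   321,030.8938
  Σ                 48,008.9578   328,462.8203
Price P = Σ PV = 48,008.9578.
Macaulay duration = Σ(t·PV) / P = 328,462.8203 / 48,008.9578 = 6.84170 years.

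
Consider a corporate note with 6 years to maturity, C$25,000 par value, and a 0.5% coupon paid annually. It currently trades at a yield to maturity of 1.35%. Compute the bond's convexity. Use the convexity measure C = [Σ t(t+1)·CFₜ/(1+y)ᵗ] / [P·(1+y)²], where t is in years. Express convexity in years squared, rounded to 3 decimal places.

With y = 0.0135:
  t   CF        PV=CF/(1+0.0135)^t    t·PV        t(t+1)·PV
  1       125.00       123.3350       123.3350         246.6700
  2       125.00       121.6921       243.3843         730.1528
  3       125.00       120.0712       360.2135       1,440.8541
  4       125.00       118.4718       473.8872       2,369.4361
  5       125.00       116.8937       584.4687       3,506.8122
  6    25,125.00    23,182.6753   139,096.0517     973,672.3621
  Σ                 23,783.1391   140,881.3404     981,966.2872
P = 23,783.1391.
Convexity = Σ t(t+1)·PV / [P·(1+y)²] = 981,966.2872 / (23,783.1391 × 1.027182) = 40.19573.

40.196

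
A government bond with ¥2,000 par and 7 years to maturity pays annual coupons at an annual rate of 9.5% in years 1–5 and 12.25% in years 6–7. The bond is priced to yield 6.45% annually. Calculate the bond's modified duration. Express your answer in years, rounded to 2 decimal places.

Periodic yield y = 0.0645. First find Macaulay duration:
  t   CF        PV=CF/(1+0.0645)^t    t·PV
  1       190.00       178.4876       178.4876
  2       190.00       167.6727       335.3453
  3       190.00       157.5131       472.5392
  4       190.00       147.9691       591.8763
  5       190.00       139.0034       695.0168
  6       245.00       168.3806     1,010.2837
  7     2,245.00     1,449.4281    10,145.9969
  Σ                  2,408.4545    13,429.5457
P = 2,408.4545; Macaulay duration = 13,429.5457 / 2,408.4545 = 5.57600 years.
Modified duration = D_Mac / (1 + y) = 5.57600 / 1.0645 = 5.23814 years.

5.24 years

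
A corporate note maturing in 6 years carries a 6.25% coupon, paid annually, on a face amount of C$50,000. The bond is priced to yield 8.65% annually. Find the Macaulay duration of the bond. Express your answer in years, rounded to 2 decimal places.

5.13 years

Periodic yield y = 0.0865. Discount each cash flow and weight by its year:
  t   CF        PV=CF/(1+0.0865)^t    t·PV
  1     3,125.00     2,876.2080     2,876.2080
  2     3,125.00     2,647.2232     5,294.4464
  3     3,125.00     2,436.4687     7,309.4060
  4     3,125.00     2,242.4930     8,969.9721
  5     3,125.00     2,063.9604    10,319.8022
  6    53,125.00    32,293.9047   193,763.4281
  Σ                 44,560.2580   228,533.2627
Price P = Σ PV = 44,560.2580.
Macaulay duration = Σ(t·PV) / P = 228,533.2627 / 44,560.2580 = 5.12863 years.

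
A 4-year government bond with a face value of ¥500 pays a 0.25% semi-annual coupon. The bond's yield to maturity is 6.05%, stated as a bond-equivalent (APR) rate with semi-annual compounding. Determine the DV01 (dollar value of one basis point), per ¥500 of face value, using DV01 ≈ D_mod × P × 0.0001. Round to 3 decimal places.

¥0.154

Periodic yield y = 0.03025.
  t   CF        PV=CF/(1+0.03025)^t    t·PV
  1        0.625         0.6066         0.6066
  2        0.625         0.5888         1.1777
  3        0.625         0.5715         1.7146
  4        0.625         0.5548         2.2191
  5        0.625         0.5385         2.6924
  6        0.625         0.5227         3.1360
  7        0.625         0.5073         3.5512
  8      500.625       394.4315     3,155.4517
  Σ                    398.3217     3,170.5493
P = 398.3217; D_Mac = 7.95977 half-year periods = 3.97989 yrs; D_mod = 3.86303 yrs.
DV01 ≈ 3.86303 × 398.3217 × 0.0001 = 0.153873.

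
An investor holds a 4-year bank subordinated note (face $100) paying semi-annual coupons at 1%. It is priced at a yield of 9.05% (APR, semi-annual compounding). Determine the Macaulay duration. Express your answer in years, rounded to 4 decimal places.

3.9163 years

Periodic yield y = 0.04525. Discount each cash flow and weight by its period:
  t   CF        PV=CF/(1+0.04525)^t    t·PV
  1         0.50         0.4784         0.4784
  2         0.50         0.4576         0.9153
  3         0.50         0.4378         1.3135
  4         0.50         0.4189         1.6755
  5         0.50         0.4007         2.0037
  6         0.50         0.3834         2.3004
  7         0.50         0.3668         2.5676
  8       100.50        70.5350       564.2800
  Σ                     73.4787       575.5344
Price P = Σ PV = 73.4787.
Macaulay duration = Σ(t·PV) / P = 575.5344 / 73.4787 = 7.83267 half-year periods.
In years: 7.83267 / 2 = 3.91634 years.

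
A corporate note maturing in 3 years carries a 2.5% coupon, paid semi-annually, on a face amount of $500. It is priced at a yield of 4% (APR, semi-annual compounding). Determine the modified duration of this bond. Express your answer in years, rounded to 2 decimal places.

2.85 years

Periodic yield y = 0.02. First find Macaulay duration:
  t   CF        PV=CF/(1+0.02)^t    t·PV
  1         6.25         6.1275         6.1275
  2         6.25         6.0073        12.0146
  3         6.25         5.8895        17.6685
  4         6.25         5.7740        23.0961
  5         6.25         5.6608        28.3041
  6       506.25       449.5355     2,697.2131
  Σ                    478.9946     2,784.4239
P = 478.9946; Macaulay duration = 2,784.4239 / 478.9946 = 5.81306 half-year periods = 2.90653 years.
Modified duration = D_Mac / (1 + y) = 2.90653 / 1.02 = 2.84954 years.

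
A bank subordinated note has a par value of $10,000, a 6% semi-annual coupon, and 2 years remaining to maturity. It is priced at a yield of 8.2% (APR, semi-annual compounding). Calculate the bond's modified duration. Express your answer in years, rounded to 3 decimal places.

Periodic yield y = 0.041. First find Macaulay duration:
  t   CF        PV=CF/(1+0.041)^t    t·PV
  1       300.00       288.1844       288.1844
  2       300.00       276.8342       553.6685
  3       300.00       265.9311       797.7932
  4    10,300.00     8,770.7010    35,082.8041
  Σ                  9,601.6508    36,722.4502
P = 9,601.6508; Macaulay duration = 36,722.4502 / 9,601.6508 = 3.82460 half-year periods = 1.91230 years.
Modified duration = D_Mac / (1 + y) = 1.91230 / 1.041 = 1.83698 years.

1.837 years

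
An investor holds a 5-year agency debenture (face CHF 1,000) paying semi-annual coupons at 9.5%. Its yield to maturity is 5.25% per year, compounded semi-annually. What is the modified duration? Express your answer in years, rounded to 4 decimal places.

Periodic yield y = 0.02625. First find Macaulay duration:
  t   CF        PV=CF/(1+0.02625)^t    t·PV
  1        47.50        46.2850        46.2850
  2        47.50        45.1011        90.2022
  3        47.50        43.9475       131.8425
  4        47.50        42.8234       171.2935
  5        47.50        41.7280       208.6401
  6        47.50        40.6607       243.9641
  7        47.50        39.6206       277.3444
  8        47.50        38.6072       308.8576
  9        47.50        37.6197       338.5771
  10    1,047.50       808.3926     8,083.9260
  Σ                  1,184.7858     9,900.9325
P = 1,184.7858; Macaulay duration = 9,900.9325 / 1,184.7858 = 8.35673 half-year periods = 4.17836 years.
Modified duration = D_Mac / (1 + y) = 4.17836 / 1.02625 = 4.07149 years.

4.0715 years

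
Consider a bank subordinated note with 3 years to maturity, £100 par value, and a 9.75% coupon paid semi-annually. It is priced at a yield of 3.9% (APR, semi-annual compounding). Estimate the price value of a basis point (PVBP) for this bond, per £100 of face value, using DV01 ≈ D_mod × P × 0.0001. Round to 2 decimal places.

Periodic yield y = 0.0195.
  t   CF        PV=CF/(1+0.0195)^t    t·PV
  1        4.875         4.7818         4.7818
  2        4.875         4.6903         9.3806
  3        4.875         4.6006        13.8018
  4        4.875         4.5126        18.0504
  5        4.875         4.4263        22.1314
  6      104.875        93.4004       560.4022
  Σ                    116.4119       628.5480
P = 116.4119; D_Mac = 5.39935 half-year periods = 2.69967 yrs; D_mod = 2.64804 yrs.
DV01 ≈ 2.64804 × 116.4119 × 0.0001 = 0.030826.

£0.03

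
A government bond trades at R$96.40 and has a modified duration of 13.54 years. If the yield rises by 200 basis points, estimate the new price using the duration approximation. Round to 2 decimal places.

Duration approximation: ΔP/P ≈ -D_mod · Δy = -13.54 × (+0.02) = -0.270800.
New price ≈ 96.40 × (1 - 0.270800) = 70.29488.

R$70.29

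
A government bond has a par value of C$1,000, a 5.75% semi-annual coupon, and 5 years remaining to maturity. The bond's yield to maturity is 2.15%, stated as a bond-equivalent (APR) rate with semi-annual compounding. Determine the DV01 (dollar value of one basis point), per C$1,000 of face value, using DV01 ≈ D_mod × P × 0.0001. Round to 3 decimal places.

C$0.517

Periodic yield y = 0.01075.
  t   CF        PV=CF/(1+0.01075)^t    t·PV
  1        28.75        28.4442        28.4442
  2        28.75        28.1417        56.2834
  3        28.75        27.8424        83.5272
  4        28.75        27.5463       110.1851
  5        28.75        27.2533       136.2665
  6        28.75        26.9634       161.7807
  7        28.75        26.6767       186.7367
  8        28.75        26.3929       211.1436
  9        28.75        26.1122       235.0101
  10    1,028.75       924.4264     9,244.2642
  Σ                  1,169.7996    10,453.6416
P = 1,169.7996; D_Mac = 8.93627 half-year periods = 4.46813 yrs; D_mod = 4.42061 yrs.
DV01 ≈ 4.42061 × 1,169.7996 × 0.0001 = 0.517123.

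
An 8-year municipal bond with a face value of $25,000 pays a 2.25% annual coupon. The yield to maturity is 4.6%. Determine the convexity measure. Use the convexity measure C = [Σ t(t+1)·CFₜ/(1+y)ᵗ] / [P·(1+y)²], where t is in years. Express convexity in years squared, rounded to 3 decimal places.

58.724

With y = 0.046:
  t   CF        PV=CF/(1+0.046)^t    t·PV        t(t+1)·PV
  1       562.50       537.7629       537.7629       1,075.5258
  2       562.50       514.1137     1,028.2274       3,084.6821
  3       562.50       491.5045     1,474.5134       5,898.0537
  4       562.50       469.8896     1,879.5582       9,397.7910
  5       562.50       449.2252     2,246.1260      13,476.7558
  6       562.50       429.4696     2,576.8176      18,037.7229
  7       562.50       410.5828     2,874.0795      22,992.6359
  8    25,562.50    17,838.1515   142,705.2123   1,284,346.9110
  Σ                 21,140.6997   155,322.2972   1,358,310.0781
P = 21,140.6997.
Convexity = Σ t(t+1)·PV / [P·(1+y)²] = 1,358,310.0781 / (21,140.6997 × 1.094116) = 58.72408.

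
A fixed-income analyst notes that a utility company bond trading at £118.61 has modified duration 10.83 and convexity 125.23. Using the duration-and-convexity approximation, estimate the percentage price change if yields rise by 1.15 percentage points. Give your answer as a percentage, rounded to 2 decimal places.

-11.63%

Duration effect: -D_mod·Δy = -10.83 × (+0.0115) = -0.124545
Convexity effect: ½·C·(Δy)² = 0.5 × 125.23 × (0.0115)² = +0.00828083375
ΔP/P ≈ -0.124545 + 0.00828083375 = -0.11626416625
= -11.626416625%.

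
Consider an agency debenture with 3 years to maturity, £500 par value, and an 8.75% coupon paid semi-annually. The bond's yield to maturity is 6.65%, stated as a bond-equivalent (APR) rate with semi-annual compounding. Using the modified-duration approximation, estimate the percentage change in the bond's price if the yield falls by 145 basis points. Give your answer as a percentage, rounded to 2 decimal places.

+3.81%

Periodic yield y = 0.03325. Modified duration first:
  t   CF        PV=CF/(1+0.03325)^t    t·PV
  1       21.875        21.1711        21.1711
  2       21.875        20.4898        40.9796
  3       21.875        19.8304        59.4912
  4       21.875        19.1923        76.7691
  5       21.875        18.5747        92.8733
  6      521.875       428.8782     2,573.2694
  Σ                    528.1364     2,864.5537
P = 528.1364; D_Mac = 5.42389 half-year periods = 2.71194 yrs; D_mod = 2.71194/(1+0.03325) = 2.62467 yrs.
ΔP/P ≈ -D_mod · Δy = -2.62467 × (-0.0145) = +0.038058 = +3.8058%.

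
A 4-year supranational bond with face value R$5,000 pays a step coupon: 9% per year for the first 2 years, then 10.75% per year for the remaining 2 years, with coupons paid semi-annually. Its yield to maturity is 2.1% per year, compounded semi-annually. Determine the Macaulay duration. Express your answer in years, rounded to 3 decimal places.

3.510 years

Periodic yield y = 0.0105. Discount each cash flow and weight by its period:
  t   CF        PV=CF/(1+0.0105)^t    t·PV
  1       225.00       222.6620       222.6620
  2       225.00       220.3484       440.6968
  3       225.00       218.0588       654.1763
  4       225.00       215.7929       863.1718
  5       268.75       255.0744     1,275.3720
  6       268.75       252.4240     1,514.5437
  7       268.75       249.8010     1,748.6073
  8     5,268.75     4,846.3754    38,771.0030
  Σ                  6,480.5369    45,490.2330
Price P = Σ PV = 6,480.5369.
Macaulay duration = Σ(t·PV) / P = 45,490.2330 / 6,480.5369 = 7.01952 half-year periods.
In years: 7.01952 / 2 = 3.50976 years.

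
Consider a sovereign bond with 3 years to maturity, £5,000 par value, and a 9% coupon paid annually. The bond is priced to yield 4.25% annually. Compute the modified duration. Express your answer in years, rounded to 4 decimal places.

Periodic yield y = 0.0425. First find Macaulay duration:
  t   CF        PV=CF/(1+0.0425)^t    t·PV
  1       450.00       431.6547       431.6547
  2       450.00       414.0572       828.1145
  3     5,450.00     4,810.2573    14,430.7720
  Σ                  5,655.9693    15,690.5412
P = 5,655.9693; Macaulay duration = 15,690.5412 / 5,655.9693 = 2.77416 years.
Modified duration = D_Mac / (1 + y) = 2.77416 / 1.0425 = 2.66106 years.

2.6611 years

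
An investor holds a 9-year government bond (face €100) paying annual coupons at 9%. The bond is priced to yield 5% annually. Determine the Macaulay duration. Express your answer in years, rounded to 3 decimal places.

6.846 years

Periodic yield y = 0.05. Discount each cash flow and weight by its year:
  t   CF        PV=CF/(1+0.05)^t    t·PV
  1         9.00         8.5714         8.5714
  2         9.00         8.1633        16.3265
  3         9.00         7.7745        23.3236
  4         9.00         7.4043        29.6173
  5         9.00         7.0517        35.2587
  6         9.00         6.7159        40.2956
  7         9.00         6.3961        44.7729
  8         9.00         6.0916        48.7324
  9       109.00        70.2624       632.3613
  Σ                    128.4313       879.2599
Price P = Σ PV = 128.4313.
Macaulay duration = Σ(t·PV) / P = 879.2599 / 128.4313 = 6.84615 years.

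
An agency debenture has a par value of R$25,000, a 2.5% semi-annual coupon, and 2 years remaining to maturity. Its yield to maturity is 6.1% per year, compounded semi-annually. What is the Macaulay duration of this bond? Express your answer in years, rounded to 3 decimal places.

1.962 years

Periodic yield y = 0.0305. Discount each cash flow and weight by its period:
  t   CF        PV=CF/(1+0.0305)^t    t·PV
  1       312.50       303.2508       303.2508
  2       312.50       294.2754       588.5509
  3       312.50       285.5657       856.6971
  4    25,312.50    22,446.2118    89,784.8471
  Σ                 23,329.3038    91,533.3459
Price P = Σ PV = 23,329.3038.
Macaulay duration = Σ(t·PV) / P = 91,533.3459 / 23,329.3038 = 3.92354 half-year periods.
In years: 3.92354 / 2 = 1.96177 years.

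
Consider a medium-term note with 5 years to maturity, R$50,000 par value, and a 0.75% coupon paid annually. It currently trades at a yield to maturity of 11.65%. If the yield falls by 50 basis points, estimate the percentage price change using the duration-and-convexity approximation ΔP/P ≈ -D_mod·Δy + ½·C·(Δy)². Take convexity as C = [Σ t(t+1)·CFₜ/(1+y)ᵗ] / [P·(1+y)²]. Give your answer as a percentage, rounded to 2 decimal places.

With y = 0.1165:
  t   CF        PV=CF/(1+0.1165)^t    t·PV        t(t+1)·PV
  1       375.00       335.8710       335.8710         671.7421
  2       375.00       300.8249       601.6498       1,804.9495
  3       375.00       269.4357       808.3070       3,233.2280
  4       375.00       241.3217       965.2868       4,826.4338
  5    50,375.00    29,034.9727   145,174.8635     871,049.1812
  Σ                 30,182.4260   147,885.9782     881,585.5346
P = 30,182.4260; D_Mac = 4.89974 yrs; D_mod = 4.38848 yrs; C = 23.43111.
Duration effect: -4.38848 × (-0.005) = +0.021942
Convexity effect: 0.5 × 23.43111 × (-0.005)² = +0.0002929
ΔP/P ≈ +0.021942 + 0.0002929 = +0.022235 = +2.2235%.

+2.22%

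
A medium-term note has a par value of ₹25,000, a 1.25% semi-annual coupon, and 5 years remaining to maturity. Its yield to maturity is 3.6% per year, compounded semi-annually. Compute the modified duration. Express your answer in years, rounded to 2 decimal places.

4.77 years

Periodic yield y = 0.018. First find Macaulay duration:
  t   CF        PV=CF/(1+0.018)^t    t·PV
  1       156.25       153.4872       153.4872
  2       156.25       150.7733       301.5466
  3       156.25       148.1074       444.3221
  4       156.25       145.4886       581.9543
  5       156.25       142.9161       714.5805
  6       156.25       140.3891       842.3345
  7       156.25       137.9068       965.3474
  8       156.25       135.4683     1,083.7467
  9       156.25       133.0730     1,197.6572
  10   25,156.25    21,045.9300   210,459.3002
  Σ                 22,333.5398   216,744.2768
P = 22,333.5398; Macaulay duration = 216,744.2768 / 22,333.5398 = 9.70488 half-year periods = 4.85244 years.
Modified duration = D_Mac / (1 + y) = 4.85244 / 1.018 = 4.76664 years.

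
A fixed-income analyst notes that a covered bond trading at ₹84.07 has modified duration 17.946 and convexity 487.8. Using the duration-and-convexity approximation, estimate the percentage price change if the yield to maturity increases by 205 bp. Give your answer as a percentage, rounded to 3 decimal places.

-26.539%

Duration effect: -D_mod·Δy = -17.946 × (+0.0205) = -0.367893
Convexity effect: ½·C·(Δy)² = 0.5 × 487.8 × (0.0205)² = +0.102498975
ΔP/P ≈ -0.367893 + 0.102498975 = -0.265394025
= -26.5394025%.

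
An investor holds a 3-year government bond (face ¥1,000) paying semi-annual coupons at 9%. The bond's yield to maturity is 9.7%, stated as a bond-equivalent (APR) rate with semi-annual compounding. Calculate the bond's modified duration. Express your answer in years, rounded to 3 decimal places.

Periodic yield y = 0.0485. First find Macaulay duration:
  t   CF        PV=CF/(1+0.0485)^t    t·PV
  1        45.00        42.9185        42.9185
  2        45.00        40.9332        81.8664
  3        45.00        39.0398       117.1193
  4        45.00        37.2339       148.9357
  5        45.00        35.5116       177.5580
  6     1,045.00       786.5126     4,719.0756
  Σ                    982.1495     5,287.4734
P = 982.1495; Macaulay duration = 5,287.4734 / 982.1495 = 5.38357 half-year periods = 2.69179 years.
Modified duration = D_Mac / (1 + y) = 2.69179 / 1.0485 = 2.56727 years.

2.567 years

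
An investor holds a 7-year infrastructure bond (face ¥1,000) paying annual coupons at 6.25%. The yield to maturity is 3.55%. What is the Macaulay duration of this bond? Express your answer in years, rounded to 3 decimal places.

5.972 years

Periodic yield y = 0.0355. Discount each cash flow and weight by its year:
  t   CF        PV=CF/(1+0.0355)^t    t·PV
  1        62.50        60.3573        60.3573
  2        62.50        58.2881       116.5762
  3        62.50        56.2898       168.8694
  4        62.50        54.3600       217.4401
  5        62.50        52.4964       262.4820
  6        62.50        50.6967       304.1800
  7     1,062.50       832.2968     5,826.0775
  Σ                  1,164.7851     6,955.9824
Price P = Σ PV = 1,164.7851.
Macaulay duration = Σ(t·PV) / P = 6,955.9824 / 1,164.7851 = 5.97190 years.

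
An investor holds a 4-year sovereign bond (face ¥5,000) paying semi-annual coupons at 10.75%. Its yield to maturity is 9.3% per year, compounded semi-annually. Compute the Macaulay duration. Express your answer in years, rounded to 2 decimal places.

Periodic yield y = 0.0465. Discount each cash flow and weight by its period:
  t   CF        PV=CF/(1+0.0465)^t    t·PV
  1       268.75       256.8084       256.8084
  2       268.75       245.3974       490.7949
  3       268.75       234.4935       703.4804
  4       268.75       224.0740       896.2962
  5       268.75       214.1176     1,070.5879
  6       268.75       204.6035     1,227.6211
  7       268.75       195.5122     1,368.5853
  8     5,268.75     3,662.6358    29,301.0860
  Σ                  5,237.6424    35,315.2601
Price P = Σ PV = 5,237.6424.
Macaulay duration = Σ(t·PV) / P = 35,315.2601 / 5,237.6424 = 6.74259 half-year periods.
In years: 6.74259 / 2 = 3.37129 years.

3.37 years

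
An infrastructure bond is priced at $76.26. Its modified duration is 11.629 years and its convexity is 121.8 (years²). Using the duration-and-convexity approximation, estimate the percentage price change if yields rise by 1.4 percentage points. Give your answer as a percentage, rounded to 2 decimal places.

-15.09%

Duration effect: -D_mod·Δy = -11.629 × (+0.014) = -0.162806
Convexity effect: ½·C·(Δy)² = 0.5 × 121.8 × (0.014)² = +0.0119364
ΔP/P ≈ -0.162806 + 0.0119364 = -0.1508696
= -15.08696%.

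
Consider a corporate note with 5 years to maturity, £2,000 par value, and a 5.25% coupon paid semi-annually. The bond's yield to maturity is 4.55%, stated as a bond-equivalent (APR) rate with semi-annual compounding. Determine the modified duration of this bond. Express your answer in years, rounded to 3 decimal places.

Periodic yield y = 0.02275. First find Macaulay duration:
  t   CF        PV=CF/(1+0.02275)^t    t·PV
  1        52.50        51.3322        51.3322
  2        52.50        50.1904       100.3807
  3        52.50        49.0739       147.2218
  4        52.50        47.9823       191.9293
  5        52.50        46.9150       234.5751
  6        52.50        45.8714       275.2286
  7        52.50        44.8511       313.9575
  8        52.50        43.8534       350.8273
  9        52.50        42.8779       385.9015
  10    2,052.50     1,639.0352    16,390.3521
  Σ                  2,061.9829    18,441.7062
P = 2,061.9829; Macaulay duration = 18,441.7062 / 2,061.9829 = 8.94368 half-year periods = 4.47184 years.
Modified duration = D_Mac / (1 + y) = 4.47184 / 1.02275 = 4.37237 years.

4.372 years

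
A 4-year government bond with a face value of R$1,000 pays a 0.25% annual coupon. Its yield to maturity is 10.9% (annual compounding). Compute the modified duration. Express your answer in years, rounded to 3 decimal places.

3.590 years

Periodic yield y = 0.109. First find Macaulay duration:
  t   CF        PV=CF/(1+0.109)^t    t·PV
  1         2.50         2.2543         2.2543
  2         2.50         2.0327         4.0654
  3         2.50         1.8329         5.4988
  4     1,002.50       662.7629     2,651.0516
  Σ                    668.8828     2,662.8701
P = 668.8828; Macaulay duration = 2,662.8701 / 668.8828 = 3.98107 years.
Modified duration = D_Mac / (1 + y) = 3.98107 / 1.109 = 3.58978 years.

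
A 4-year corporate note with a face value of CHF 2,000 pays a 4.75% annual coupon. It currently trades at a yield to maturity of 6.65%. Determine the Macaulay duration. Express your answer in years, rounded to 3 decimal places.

Periodic yield y = 0.0665. Discount each cash flow and weight by its year:
  t   CF        PV=CF/(1+0.0665)^t    t·PV
  1        95.00        89.0764        89.0764
  2        95.00        83.5222       167.0444
  3        95.00        78.3143       234.9429
  4     2,095.00     1,619.3495     6,477.3979
  Σ                  1,870.2624     6,968.4616
Price P = Σ PV = 1,870.2624.
Macaulay duration = Σ(t·PV) / P = 6,968.4616 / 1,870.2624 = 3.72593 years.

3.726 years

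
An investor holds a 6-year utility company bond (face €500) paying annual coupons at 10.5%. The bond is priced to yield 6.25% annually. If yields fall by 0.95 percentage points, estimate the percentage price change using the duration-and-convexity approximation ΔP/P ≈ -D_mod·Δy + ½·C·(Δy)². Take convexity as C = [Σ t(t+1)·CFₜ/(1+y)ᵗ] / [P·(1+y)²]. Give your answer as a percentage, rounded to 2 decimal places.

With y = 0.0625:
  t   CF        PV=CF/(1+0.0625)^t    t·PV        t(t+1)·PV
  1        52.50        49.4118        49.4118          98.8235
  2        52.50        46.5052        93.0104         279.0311
  3        52.50        43.7696       131.3088         525.2351
  4        52.50        41.1949       164.7796         823.8982
  5        52.50        38.7717       193.8584       1,163.1504
  6       552.50       384.0243     2,304.1455      16,129.0185
  Σ                    603.6774     2,936.5145      19,019.1568
P = 603.6774; D_Mac = 4.86438 yrs; D_mod = 4.57824 yrs; C = 27.90798.
Duration effect: -4.57824 × (-0.0095) = +0.043493
Convexity effect: 0.5 × 27.90798 × (-0.0095)² = +0.0012593
ΔP/P ≈ +0.043493 + 0.0012593 = +0.044753 = +4.4753%.

+4.48%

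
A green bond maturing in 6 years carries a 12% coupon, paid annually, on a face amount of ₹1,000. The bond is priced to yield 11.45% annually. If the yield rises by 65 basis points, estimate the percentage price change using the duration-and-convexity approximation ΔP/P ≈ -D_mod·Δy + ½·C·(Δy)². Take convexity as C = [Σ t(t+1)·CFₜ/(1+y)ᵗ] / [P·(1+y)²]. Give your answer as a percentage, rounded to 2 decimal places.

With y = 0.1145:
  t   CF        PV=CF/(1+0.1145)^t    t·PV        t(t+1)·PV
  1       120.00       107.6716       107.6716         215.3432
  2       120.00        96.6098       193.2196         579.6587
  3       120.00        86.6844       260.0532       1,040.2130
  4       120.00        77.7787       311.1150       1,555.5750
  5       120.00        69.7880       348.9401       2,093.6406
  6     1,120.00       584.4368     3,506.6211      24,546.3474
  Σ                  1,022.9694     4,727.6206      30,030.7779
P = 1,022.9694; D_Mac = 4.62147 yrs; D_mod = 4.14667 yrs; C = 23.63436.
Duration effect: -4.14667 × (+0.0065) = -0.026953
Convexity effect: 0.5 × 23.63436 × (0.0065)² = +0.0004993
ΔP/P ≈ -0.026953 + 0.0004993 = -0.026454 = -2.6454%.

-2.65%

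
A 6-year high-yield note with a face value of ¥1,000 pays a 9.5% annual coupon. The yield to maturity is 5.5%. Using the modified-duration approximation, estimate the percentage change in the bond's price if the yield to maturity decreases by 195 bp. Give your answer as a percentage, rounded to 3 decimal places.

Periodic yield y = 0.055. Modified duration first:
  t   CF        PV=CF/(1+0.055)^t    t·PV
  1        95.00        90.0474        90.0474
  2        95.00        85.3530       170.7060
  3        95.00        80.9033       242.7099
  4        95.00        76.6856       306.7424
  5        95.00        72.6878       363.4388
  6     1,095.00       794.1442     4,764.8651
  Σ                  1,199.8212     5,938.5096
P = 1,199.8212; D_Mac = 4.94950 yrs; D_mod = 4.94950/(1+0.055) = 4.69146 yrs.
ΔP/P ≈ -D_mod · Δy = -4.69146 × (-0.0195) = +0.091484 = +9.1484%.

+9.148%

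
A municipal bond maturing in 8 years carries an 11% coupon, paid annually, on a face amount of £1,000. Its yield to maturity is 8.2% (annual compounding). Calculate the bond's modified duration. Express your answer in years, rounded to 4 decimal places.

5.4383 years

Periodic yield y = 0.082. First find Macaulay duration:
  t   CF        PV=CF/(1+0.082)^t    t·PV
  1       110.00       101.6636       101.6636
  2       110.00        93.9590       187.9179
  3       110.00        86.8382       260.5147
  4       110.00        80.2571       321.0285
  5       110.00        74.1748       370.8740
  6       110.00        68.5534       411.3205
  7       110.00        63.3581       443.5064
  8     1,110.00       590.8876     4,727.1010
  Σ                  1,159.6918     6,823.9266
P = 1,159.6918; Macaulay duration = 6,823.9266 / 1,159.6918 = 5.88426 years.
Modified duration = D_Mac / (1 + y) = 5.88426 / 1.082 = 5.43832 years.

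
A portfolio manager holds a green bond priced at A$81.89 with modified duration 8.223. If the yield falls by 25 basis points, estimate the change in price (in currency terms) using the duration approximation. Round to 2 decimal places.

Duration approximation: ΔP/P ≈ -D_mod · Δy = -8.223 × (-0.0025) = +0.0205575.
ΔP ≈ 81.89 × (+0.0205575) = +1.683453675.

+A$1.68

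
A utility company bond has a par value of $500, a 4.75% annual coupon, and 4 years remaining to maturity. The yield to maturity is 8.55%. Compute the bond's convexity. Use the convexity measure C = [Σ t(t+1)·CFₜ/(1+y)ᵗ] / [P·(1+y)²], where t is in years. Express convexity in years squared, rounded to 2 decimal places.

15.38

With y = 0.0855:
  t   CF        PV=CF/(1+0.0855)^t    t·PV        t(t+1)·PV
  1        23.75        21.8793        21.8793          43.7586
  2        23.75        20.1560        40.3120         120.9359
  3        23.75        18.5684        55.7052         222.8206
  4       523.75       377.2287     1,508.9148       7,544.5740
  Σ                    437.8324     1,626.8112       7,932.0891
P = 437.8324.
Convexity = Σ t(t+1)·PV / [P·(1+y)²] = 7,932.0891 / (437.8324 × 1.178310) = 15.37517.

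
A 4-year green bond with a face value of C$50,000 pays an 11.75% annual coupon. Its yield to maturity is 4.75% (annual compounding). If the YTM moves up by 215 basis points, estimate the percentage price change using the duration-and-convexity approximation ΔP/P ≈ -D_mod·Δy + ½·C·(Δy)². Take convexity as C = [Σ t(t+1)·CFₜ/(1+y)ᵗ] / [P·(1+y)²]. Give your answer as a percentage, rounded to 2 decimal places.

With y = 0.0475:
  t   CF        PV=CF/(1+0.0475)^t    t·PV        t(t+1)·PV
  1     5,875.00     5,608.5919     5,608.5919      11,217.1838
  2     5,875.00     5,354.2643    10,708.5287      32,125.5860
  3     5,875.00     5,111.4695    15,334.4086      61,337.6343
  4    55,875.00    46,408.9144   185,635.6576     928,178.2882
  Σ                 62,483.2402   217,287.1868   1,032,858.6923
P = 62,483.2402; D_Mac = 3.47753 yrs; D_mod = 3.31984 yrs; C = 15.06501.
Duration effect: -3.31984 × (+0.0215) = -0.071376
Convexity effect: 0.5 × 15.06501 × (0.0215)² = +0.0034819
ΔP/P ≈ -0.071376 + 0.0034819 = -0.067895 = -6.7895%.

-6.79%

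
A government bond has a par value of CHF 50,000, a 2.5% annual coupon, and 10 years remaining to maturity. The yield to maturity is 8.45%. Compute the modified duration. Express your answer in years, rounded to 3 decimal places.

7.935 years

Periodic yield y = 0.0845. First find Macaulay duration:
  t   CF        PV=CF/(1+0.0845)^t    t·PV
  1     1,250.00     1,152.6049     1,152.6049
  2     1,250.00     1,062.7984     2,125.5968
  3     1,250.00       979.9893     2,939.9680
  4     1,250.00       903.6324     3,614.5295
  5     1,250.00       833.2249     4,166.1244
  6     1,250.00       768.3033     4,609.8195
  7     1,250.00       708.4401     4,959.0805
  8     1,250.00       653.2412     5,225.9295
  9     1,250.00       602.3432     5,421.0887
  10   51,250.00    22,771.8496   227,718.4957
  Σ                 30,436.4272   261,933.2377
P = 30,436.4272; Macaulay duration = 261,933.2377 / 30,436.4272 = 8.60591 years.
Modified duration = D_Mac / (1 + y) = 8.60591 / 1.0845 = 7.93537 years.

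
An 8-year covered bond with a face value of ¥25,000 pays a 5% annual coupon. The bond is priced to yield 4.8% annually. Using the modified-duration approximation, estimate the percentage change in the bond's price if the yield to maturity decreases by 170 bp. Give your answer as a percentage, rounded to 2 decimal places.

+11.02%

Periodic yield y = 0.048. Modified duration first:
  t   CF        PV=CF/(1+0.048)^t    t·PV
  1     1,250.00     1,192.7481     1,192.7481
  2     1,250.00     1,138.1184     2,276.2368
  3     1,250.00     1,085.9908     3,257.9725
  4     1,250.00     1,036.2508     4,145.0032
  5     1,250.00       988.7889     4,943.9447
  6     1,250.00       943.5009     5,661.0054
  7     1,250.00       900.2871     6,302.0098
  8    26,250.00    18,040.1044   144,320.8352
  Σ                 25,325.7895   172,099.7558
P = 25,325.7895; D_Mac = 6.79543 yrs; D_mod = 6.79543/(1+0.048) = 6.48419 yrs.
ΔP/P ≈ -D_mod · Δy = -6.48419 × (-0.017) = +0.110231 = +11.0231%.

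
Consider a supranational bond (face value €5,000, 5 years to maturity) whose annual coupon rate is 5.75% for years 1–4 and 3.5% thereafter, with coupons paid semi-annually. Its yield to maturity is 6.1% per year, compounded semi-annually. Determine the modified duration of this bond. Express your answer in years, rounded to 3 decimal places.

Periodic yield y = 0.0305. First find Macaulay duration:
  t   CF        PV=CF/(1+0.0305)^t    t·PV
  1       143.75       139.4954       139.4954
  2       143.75       135.3667       270.7334
  3       143.75       131.3602       394.0807
  4       143.75       127.4723       509.8893
  5       143.75       123.6995       618.4974
  6       143.75       120.0383       720.2299
  7       143.75       116.4855       815.3985
  8       143.75       113.0378       904.3028
  9        87.50        66.7692       600.9227
  10    5,087.50     3,767.2502    37,672.5017
  Σ                  4,840.9751    42,646.0517
P = 4,840.9751; Macaulay duration = 42,646.0517 / 4,840.9751 = 8.80939 half-year periods = 4.40470 years.
Modified duration = D_Mac / (1 + y) = 4.40470 / 1.0305 = 4.27433 years.

4.274 years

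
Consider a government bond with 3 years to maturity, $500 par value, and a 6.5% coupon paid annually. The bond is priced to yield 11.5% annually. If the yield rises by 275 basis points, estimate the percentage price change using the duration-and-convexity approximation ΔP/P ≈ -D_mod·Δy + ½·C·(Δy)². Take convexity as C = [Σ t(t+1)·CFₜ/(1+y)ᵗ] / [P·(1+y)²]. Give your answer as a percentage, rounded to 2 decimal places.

With y = 0.115:
  t   CF        PV=CF/(1+0.115)^t    t·PV        t(t+1)·PV
  1        32.50        29.1480        29.1480          58.2960
  2        32.50        26.1417        52.2834         156.8501
  3       532.50       384.1448     1,152.4345       4,609.7381
  Σ                    439.4345     1,233.8659       4,824.8842
P = 439.4345; D_Mac = 2.80785 yrs; D_mod = 2.51825 yrs; C = 8.83167.
Duration effect: -2.51825 × (+0.0275) = -0.069252
Convexity effect: 0.5 × 8.83167 × (0.0275)² = +0.0033395
ΔP/P ≈ -0.069252 + 0.0033395 = -0.065912 = -6.5912%.

-6.59%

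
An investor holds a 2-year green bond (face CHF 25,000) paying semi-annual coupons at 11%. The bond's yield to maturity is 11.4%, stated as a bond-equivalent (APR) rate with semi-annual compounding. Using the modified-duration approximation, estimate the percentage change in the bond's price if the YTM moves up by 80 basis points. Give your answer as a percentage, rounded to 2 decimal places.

Periodic yield y = 0.057. Modified duration first:
  t   CF        PV=CF/(1+0.057)^t    t·PV
  1     1,375.00     1,300.8515     1,300.8515
  2     1,375.00     1,230.7015     2,461.4030
  3     1,375.00     1,164.3344     3,493.0033
  4    26,375.00    21,129.6605    84,518.6420
  Σ                 24,825.5479    91,773.8997
P = 24,825.5479; D_Mac = 3.69675 half-year periods = 1.84838 yrs; D_mod = 1.84838/(1+0.057) = 1.74870 yrs.
ΔP/P ≈ -D_mod · Δy = -1.74870 × (+0.008) = -0.013990 = -1.3990%.

-1.40%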